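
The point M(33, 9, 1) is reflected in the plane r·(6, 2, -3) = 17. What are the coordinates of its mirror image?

n = (6, 2, -3), |n|² = 49, n·M − 17 = 196, so t = 196/49 = 4.
Foot F = M − 4·n = (9, 1, 13); the reflection is 2F − M = (-15, -7, 25).

(-15, -7, 25)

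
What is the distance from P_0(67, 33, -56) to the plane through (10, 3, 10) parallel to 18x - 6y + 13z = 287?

12/23

Parallel planes share the normal n = (18, -6, 13); since (10, 3, 10) lies on the plane, its equation is 18x - 6y + 13z = 292.
d = |18·67 + (-6)·33 + 13·(-56) − 292| / √(324 + 36 + 169) = |-12| / 23 = 12/23.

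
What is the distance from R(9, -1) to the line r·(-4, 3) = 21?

d = |(-4)·9 + 3·(-1) − 21| / √(16 + 9) = |-60|/5 = 12.

12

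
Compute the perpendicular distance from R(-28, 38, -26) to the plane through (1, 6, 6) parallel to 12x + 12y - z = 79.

Parallel planes share the normal n = (12, 12, -1); since (1, 6, 6) lies on the plane, its equation is 12x + 12y - z = 78.
Then n·(-28, 38, -26) - 78 = 68.
|n| = √(144 + 144 + 1) = 17, so the distance is |68|/17 = 4.

4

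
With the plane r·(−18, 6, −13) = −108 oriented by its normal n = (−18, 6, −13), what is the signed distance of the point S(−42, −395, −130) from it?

n·S − (-108) = 184.
|n| = 23, so the signed distance is 184/23 = 8.

8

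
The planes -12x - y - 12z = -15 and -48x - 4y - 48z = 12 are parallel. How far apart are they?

Divide the second equation by 4 to match normals: -12x - y - 12z = 3.
With common normal n = (-12, -1, -12) (|n| = 17), the distance is |(-15) − 3|/|n| = 18/17.

18/17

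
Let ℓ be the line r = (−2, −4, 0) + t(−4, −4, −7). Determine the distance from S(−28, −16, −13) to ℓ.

Direction vector d = (−4, −4, −7).
AP = (−26, −12, −13); AP·d = 243, |AP|² = 989, |d|² = 81.
distance² = |AP|² − (AP·d)²/|d|² = 989 − 59049/81 = 260, so the distance is 2√65.

2√65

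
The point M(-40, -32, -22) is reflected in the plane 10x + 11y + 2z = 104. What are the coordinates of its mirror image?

n = (10, 11, 2), |n|² = 225, n·M − 104 = -900, so t = -900/225 = -4.
Foot F = M − (-4)·n = (0, 12, -14); the reflection is 2F − M = (40, 56, -6).

(40, 56, -6)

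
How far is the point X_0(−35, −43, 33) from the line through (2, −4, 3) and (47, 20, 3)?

A direction vector is d = (45, 24, 0).
AP = (−37, −39, 30), and AP × d = (−720, 1350, 867).
|AP × d|² = 3092589 and |d|² = 2601, so the distance is √(3092589/2601) = √1189.

√1189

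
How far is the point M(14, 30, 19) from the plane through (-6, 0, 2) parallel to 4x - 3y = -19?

2

Parallel planes share the normal n = (4, -3, 0); since (-6, 0, 2) lies on the plane, its equation is 4x - 3y = -24.
Then n·(14, 30, 19) - (-24) = -10.
|n| = √(16 + 9 + 0) = 5, so the distance is |-10|/5 = 2.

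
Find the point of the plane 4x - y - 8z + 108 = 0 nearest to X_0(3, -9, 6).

(-1, -8, 14)

n = (4, -1, -8), |n|² = 81, and n·X_0 − (-108) = 81.
t = 81/81 = 1, so the foot is X_0 − t·n = (3, -9, 6) − 1·(4, -1, -8) = (-1, -8, 14).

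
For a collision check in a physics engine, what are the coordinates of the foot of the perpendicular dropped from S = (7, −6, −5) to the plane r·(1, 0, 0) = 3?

n = (1, 0, 0), |n|² = 1, and n·S − 3 = 4.
t = 4/1 = 4, so the foot is S − t·n = (7, −6, −5) − 4·(1, 0, 0) = (3, −6, −5).

(3, -6, -5)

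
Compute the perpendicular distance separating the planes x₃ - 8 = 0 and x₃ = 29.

21

Both planes have normal n = (0, 0, 1), |n| = 1. Any point on the first plane is at distance |29 − 8|/|n| = 21/1 = 21 from the second.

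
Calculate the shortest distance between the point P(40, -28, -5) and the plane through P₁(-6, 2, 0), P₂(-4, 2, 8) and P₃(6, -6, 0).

9√53/53

P₁P₂ = (2, 0, 8) and P₁P₃ = (12, -8, 0), so a normal is n = P₁P₂ × P₁P₃ = (64, 96, -16).
n = (64, 96, -16); n·P − (-192) = 144; |n| = 16√53; distance = 144/(16√53) = 9/√53.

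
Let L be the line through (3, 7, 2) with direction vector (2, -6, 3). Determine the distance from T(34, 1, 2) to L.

3√89

Direction vector d = (2, -6, 3).
AP = (31, -6, 0), and AP × d = (-18, -93, -174).
|AP × d|² = 39249 and |d|² = 49, so the distance is √(39249/49) = √801 = 3√89.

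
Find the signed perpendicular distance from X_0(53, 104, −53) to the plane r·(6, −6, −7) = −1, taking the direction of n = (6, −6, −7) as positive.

n·X_0 − (-1) = 66.
|n| = 11, so the signed distance is 66/11 = 6.

6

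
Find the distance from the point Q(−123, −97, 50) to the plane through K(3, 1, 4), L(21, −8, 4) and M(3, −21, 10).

2

KL = (18, −9, 0) and KM = (0, −22, 6), so a normal is n = KL × KM = (−54, −108, −396).
n = (−54, −108, −396); n·P − (-1854) = -828; |n| = 414; distance = 828/414 = 2.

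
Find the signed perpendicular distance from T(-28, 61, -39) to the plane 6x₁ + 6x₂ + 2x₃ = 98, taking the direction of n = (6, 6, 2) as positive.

n·T − 98 = 22.
|n| = 2√19, so the signed distance is 11/√19.

11/√19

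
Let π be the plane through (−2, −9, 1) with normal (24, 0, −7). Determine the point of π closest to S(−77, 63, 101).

n = (24, 0, −7), |n|² = 625, and n·S − (-55) = -2500.
t = -2500/625 = -4, so the foot is S − t·n = (−77, 63, 101) − (-4)·(24, 0, −7) = (19, 63, 73).

(19, 63, 73)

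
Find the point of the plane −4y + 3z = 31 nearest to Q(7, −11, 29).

n = (0, −4, 3), |n|² = 25, and n·Q − 31 = 100.
t = 100/25 = 4, so the foot is Q − t·n = (7, −11, 29) − 4·(0, −4, 3) = (7, 5, 17).

(7, 5, 17)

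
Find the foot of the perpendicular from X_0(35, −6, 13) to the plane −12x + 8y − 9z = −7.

The perpendicular from X_0 has direction n = (−12, 8, −9): r = (35, −6, 13) + t(−12, 8, −9).
Substitute into the plane: n·(X_0 + tn) = -7 gives -585 + 289t = -7, so t = 2.
Foot = (35, −6, 13) + 2·(−12, 8, −9) = (11, 10, −5).

(11, 10, -5)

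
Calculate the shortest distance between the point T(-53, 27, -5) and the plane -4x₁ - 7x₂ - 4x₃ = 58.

Normal vector n = (-4, -7, -4), and n·(-53, 27, -5) - 58 = -15.
|n| = √(16 + 49 + 16) = 9, so the distance is |-15|/9 = 5/3.

5/3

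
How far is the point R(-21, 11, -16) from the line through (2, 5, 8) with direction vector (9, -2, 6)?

2√13

Direction vector d = (9, -2, 6).
AP = (-23, 6, -24); AP·d = -363, |AP|² = 1141, |d|² = 121.
distance² = |AP|² − (AP·d)²/|d|² = 1141 − 131769/121 = 52, so the distance is 2√13.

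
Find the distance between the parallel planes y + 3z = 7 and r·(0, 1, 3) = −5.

Both planes have normal n = (0, 1, 3), |n| = √10. Any point on the first plane is at distance |(-5) − 7|/|n| = 12/√10 from the second.

6√10/5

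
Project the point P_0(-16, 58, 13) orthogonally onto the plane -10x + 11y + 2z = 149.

(14, 25, 7)

n = (-10, 11, 2), |n|² = 225, and n·P_0 − 149 = 675.
t = 675/225 = 3, so the foot is P_0 − t·n = (-16, 58, 13) − 3·(-10, 11, 2) = (14, 25, 7).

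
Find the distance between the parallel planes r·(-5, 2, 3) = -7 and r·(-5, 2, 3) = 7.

With common normal n = (-5, 2, 3) (|n| = √38), the distance is |(-7) − 7|/|n| = 14/√38.

14/√38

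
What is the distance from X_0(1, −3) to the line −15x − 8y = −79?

The normal to the line is n = (−15, −8) with |n| = 17.
|n·X_0 − (-79)| = |9 − (-79)| = 88, so the distance is 88/17.

88/17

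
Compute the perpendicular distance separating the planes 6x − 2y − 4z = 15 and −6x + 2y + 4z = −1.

Divide the second equation by -1 to match normals: 6x − 2y − 4z = 1.
With common normal n = (6, −2, −4) (|n| = 2√14), the distance is |15 − 1|/|n| = 14/(2√14) = √14/2.

7/√14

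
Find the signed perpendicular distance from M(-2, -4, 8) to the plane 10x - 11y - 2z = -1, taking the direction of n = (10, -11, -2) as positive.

3/5

n·M − (-1) = 9.
|n| = 15, so the signed distance is 9/15 = 3/5.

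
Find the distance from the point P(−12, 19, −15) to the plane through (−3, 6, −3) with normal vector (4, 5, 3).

The plane has equation n·(r − (−3, 6, −3)) = 0, i.e. n·r = 9.
Then n·(−12, 19, −15) − 9 = −7.
|n| = √(16 + 25 + 9) = 5√2, so the distance is |-7|/(5√2) = 7√2/10.

7√2/10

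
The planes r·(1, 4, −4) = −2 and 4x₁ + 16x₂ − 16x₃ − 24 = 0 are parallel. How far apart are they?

8√33/33

Divide the second equation by 4 to match normals: x₁ + 4x₂ − 4x₃ = 6.
With common normal n = (1, 4, −4) (|n| = √33), the distance is |(-2) − 6|/|n| = 8/√33 = 8√33/33.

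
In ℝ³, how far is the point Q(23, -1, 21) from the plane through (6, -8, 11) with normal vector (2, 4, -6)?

The plane has equation n·(r − (6, -8, 11)) = 0, i.e. n·r = -86.
n = (2, 4, -6); n·P − (-86) = 2; |n| = 2√14; distance = 2/(2√14) = √14/14.

√14/14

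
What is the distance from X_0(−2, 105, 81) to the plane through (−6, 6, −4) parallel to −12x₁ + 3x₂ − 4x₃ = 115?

Parallel planes share the normal n = (−12, 3, −4); since (−6, 6, −4) lies on the plane, its equation is −12x₁ + 3x₂ − 4x₃ = 106.
n = (−12, 3, −4); n·P − 106 = -91; |n| = 13; distance = 91/13 = 7.

7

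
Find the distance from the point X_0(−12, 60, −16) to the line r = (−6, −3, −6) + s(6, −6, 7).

Direction vector d = (6, −6, 7).
AP = (−6, 63, −10), and AP × d = (381, −18, −342).
|AP × d|² = 262449 and |d|² = 121, so the distance is √(262449/121) = √2169 = 3√241.

3√241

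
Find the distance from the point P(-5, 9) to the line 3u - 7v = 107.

d = |3·(-5) + (-7)·9 − 107| / √(9 + 49) = |-185|/√58 = 185√58/58.

185/√58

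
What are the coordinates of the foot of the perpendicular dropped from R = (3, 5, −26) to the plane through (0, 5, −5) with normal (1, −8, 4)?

(4, -3, -22)

n = (1, −8, 4), |n|² = 81, and n·R − (-60) = -81.
t = -81/81 = -1, so the foot is R − t·n = (3, 5, −26) − (-1)·(1, −8, 4) = (4, −3, −22).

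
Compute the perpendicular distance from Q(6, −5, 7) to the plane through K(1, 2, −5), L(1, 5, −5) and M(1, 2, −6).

5

KL = (0, 3, 0) and KM = (0, 0, −1), so a normal is n = KL × KM = (−3, 0, 0).
n = (−3, 0, 0); n·P − (-3) = -15; |n| = 3; distance = 15/3 = 5.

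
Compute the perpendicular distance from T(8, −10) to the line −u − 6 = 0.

14

d = |(-1)·8 + 0·(-10) − 6| / √(1 + 0) = |-14|/1 = 14.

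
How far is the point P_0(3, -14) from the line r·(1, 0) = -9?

d = |1·3 + 0·(-14) − (-9)| / √(1 + 0) = |12|/1 = 12.

12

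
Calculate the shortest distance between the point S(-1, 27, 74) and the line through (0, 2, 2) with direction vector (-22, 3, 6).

√5281

Direction vector d = (-22, 3, 6).
AP = (-1, 25, 72), and AP × d = (-66, -1578, 547).
|AP × d|² = 2793649 and |d|² = 529, so the distance is √(2793649/529) = √5281.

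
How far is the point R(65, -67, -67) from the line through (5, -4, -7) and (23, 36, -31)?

3√1241

A direction vector is d = (18, 40, -24).
AP = (60, -63, -60), and AP × d = (3912, 360, 3534).
|AP × d|² = 27922500 and |d|² = 2500, so the distance is √(27922500/2500) = √11169 = 3√1241.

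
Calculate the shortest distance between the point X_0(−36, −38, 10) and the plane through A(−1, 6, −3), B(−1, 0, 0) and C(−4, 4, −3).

AB = (0, −6, 3) and AC = (−3, −2, 0), so a normal is n = AB × AC = (6, −9, −18).
n = (6, −9, −18); n·P − (-6) = -48; |n| = 21; distance = 48/21 = 16/7.

16/7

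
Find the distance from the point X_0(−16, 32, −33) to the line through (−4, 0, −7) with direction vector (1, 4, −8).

Direction vector d = (1, 4, −8).
AP = (−12, 32, −26); AP·d = 324, |AP|² = 1844, |d|² = 81.
distance² = |AP|² − (AP·d)²/|d|² = 1844 − 104976/81 = 548, so the distance is 2√137.

2√137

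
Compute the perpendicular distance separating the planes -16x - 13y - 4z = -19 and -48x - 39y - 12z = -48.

Divide the second equation by 3 to match normals: -16x - 13y - 4z = -16.
With common normal n = (-16, -13, -4) (|n| = 21), the distance is |(-19) − (-16)|/|n| = 3/21 = 1/7.

1/7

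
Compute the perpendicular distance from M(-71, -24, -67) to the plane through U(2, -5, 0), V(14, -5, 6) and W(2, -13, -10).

UV = (12, 0, 6) and UW = (0, -8, -10), so a normal is n = UV × UW = (48, 120, -96).
Then n·(-71, -24, -67) - (-504) = 648.
|n| = √(2304 + 14400 + 9216) = 72√5, so the distance is |648|/(72√5) = 9/√5.

9/√5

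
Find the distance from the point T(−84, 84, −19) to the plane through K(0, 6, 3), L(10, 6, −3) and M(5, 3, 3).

28√59/59

KL = (10, 0, −6) and KM = (5, −3, 0), so a normal is n = KL × KM = (−18, −30, −30).
Then n·(−84, 84, −19) − (−270) = −168.
|n| = √(324 + 900 + 900) = 6√59, so the distance is |-168|/(6√59) = 28/√59.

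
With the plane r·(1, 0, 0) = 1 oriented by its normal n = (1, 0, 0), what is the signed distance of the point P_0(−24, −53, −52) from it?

-25

n·P_0 − 1 = -25.
|n| = 1, so the signed distance is -25/1 = -25.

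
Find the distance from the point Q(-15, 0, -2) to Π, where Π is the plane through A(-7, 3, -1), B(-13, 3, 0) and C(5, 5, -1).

AB = (-6, 0, 1) and AC = (12, 2, 0), so a normal is n = AB × AC = (-2, 12, -12).
Then n·(-15, 0, -2) - 62 = -8.
|n| = √(4 + 144 + 144) = 2√73, so the distance is |-8|/(2√73) = 4√73/73.

4/√73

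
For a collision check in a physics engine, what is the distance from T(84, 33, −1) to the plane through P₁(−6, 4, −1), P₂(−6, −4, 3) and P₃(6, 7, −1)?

P₁P₂ = (0, −8, 4) and P₁P₃ = (12, 3, 0), so a normal is n = P₁P₂ × P₁P₃ = (−12, 48, 96).
Then n·(84, 33, −1) − 168 = 312.
|n| = √(144 + 2304 + 9216) = 108, so the distance is |312|/108 = 26/9.

26/9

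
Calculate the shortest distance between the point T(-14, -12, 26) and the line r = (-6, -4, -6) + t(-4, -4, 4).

8√6

Direction vector d = (-4, -4, 4).
AP = (-8, -8, 32), and AP × d = (96, -96, 0).
|AP × d|² = 18432 and |d|² = 48, so the distance is √(18432/48) = √384 = 8√6.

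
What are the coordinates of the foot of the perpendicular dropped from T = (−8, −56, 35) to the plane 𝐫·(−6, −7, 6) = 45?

The perpendicular from T has direction n = (−6, −7, 6): r = (−8, −56, 35) + μ(−6, −7, 6).
Substitute into the plane: n·(T + μn) = 45 gives 650 + 121μ = 45, so μ = -5.
Foot = (−8, −56, 35) + (-5)·(−6, −7, 6) = (22, −21, 5).

(22, -21, 5)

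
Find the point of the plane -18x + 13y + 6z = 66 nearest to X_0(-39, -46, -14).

n = (-18, 13, 6), |n|² = 529, and n·X_0 − 66 = -46.
t = -46/529 = -2/23, so the foot is X_0 − t·n = (-39, -46, -14) − (-2/23)·(-18, 13, 6) = (-933/23, -1032/23, -310/23).

(-933/23, -1032/23, -310/23)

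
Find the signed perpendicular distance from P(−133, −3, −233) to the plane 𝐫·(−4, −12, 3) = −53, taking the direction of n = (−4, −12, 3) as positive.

-6

n·P − (-53) = -78.
|n| = 13, so the signed distance is -78/13 = -6.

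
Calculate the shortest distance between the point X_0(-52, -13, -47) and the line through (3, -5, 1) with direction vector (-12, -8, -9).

Direction vector d = (-12, -8, -9).
AP = (-55, -8, -48); AP·d = 1156, |AP|² = 5393, |d|² = 289.
distance² = |AP|² − (AP·d)²/|d|² = 5393 − 1336336/289 = 769, so the distance is √769.

√769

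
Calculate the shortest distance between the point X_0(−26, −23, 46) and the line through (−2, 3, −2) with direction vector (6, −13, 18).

Direction vector d = (6, −13, 18).
AP = (−24, −26, 48); AP·d = 1058, |AP|² = 3556, |d|² = 529.
distance² = |AP|² − (AP·d)²/|d|² = 3556 − 1119364/529 = 1440, so the distance is 12√10.

12√10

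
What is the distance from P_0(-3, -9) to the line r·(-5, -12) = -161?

The normal to the line is n = (-5, -12) with |n| = 13.
|n·P_0 − (-161)| = |123 − (-161)| = 284, so the distance is 284/13.

284/13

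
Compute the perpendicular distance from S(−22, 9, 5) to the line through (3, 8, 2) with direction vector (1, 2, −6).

Direction vector d = (1, 2, −6).
AP = (−25, 1, 3), and AP × d = (−12, −147, −51).
|AP × d|² = 24354 and |d|² = 41, so the distance is √(24354/41) = √594 = 3√66.

3√66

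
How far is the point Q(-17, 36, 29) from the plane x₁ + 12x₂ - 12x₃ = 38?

Normal vector n = (1, 12, -12), and n·(-17, 36, 29) - 38 = 29.
|n| = √(1 + 144 + 144) = 17, so the distance is |29|/17 = 29/17.

29/17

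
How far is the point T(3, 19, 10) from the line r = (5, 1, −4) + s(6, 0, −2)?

22

Direction vector d = (6, 0, −2).
AP = (−2, 18, 14); AP·d = -40, |AP|² = 524, |d|² = 40.
distance² = |AP|² − (AP·d)²/|d|² = 524 − 1600/40 = 484, so the distance is 22.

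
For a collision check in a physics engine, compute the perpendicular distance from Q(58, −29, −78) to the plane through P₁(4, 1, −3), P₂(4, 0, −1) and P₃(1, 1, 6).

27√14/14

P₁P₂ = (0, −1, 2) and P₁P₃ = (−3, 0, 9), so a normal is n = P₁P₂ × P₁P₃ = (−9, −6, −3).
Then n·(58, −29, −78) − (−33) = −81.
|n| = √(81 + 36 + 9) = 3√14, so the distance is |-81|/(3√14) = 27/√14.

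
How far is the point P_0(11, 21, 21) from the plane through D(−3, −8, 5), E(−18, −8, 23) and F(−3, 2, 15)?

DE = (−15, 0, 18) and DF = (0, 10, 10), so a normal is n = DE × DF = (−180, 150, −150).
Then n·(11, 21, 21) − (−1410) = −570.
|n| = √(32400 + 22500 + 22500) = 30√86, so the distance is |-570|/(30√86) = 19/√86.

19/√86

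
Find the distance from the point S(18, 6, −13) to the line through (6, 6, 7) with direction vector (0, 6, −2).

6√14

Direction vector d = (0, 6, −2).
AP = (12, 0, −20); AP·d = 40, |AP|² = 544, |d|² = 40.
distance² = |AP|² − (AP·d)²/|d|² = 544 − 1600/40 = 504, so the distance is 6√14.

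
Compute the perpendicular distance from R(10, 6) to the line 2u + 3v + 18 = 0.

d = |2·10 + 3·6 − (-18)| / √(4 + 9) = |56|/√13 = 56√13/13.

56/√13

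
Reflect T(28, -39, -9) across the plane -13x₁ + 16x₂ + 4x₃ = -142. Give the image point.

n = (-13, 16, 4), |n|² = 441, n·T − (-142) = -882, so t = -882/441 = -2.
Foot F = T − (-2)·n = (2, -7, -1); the reflection is 2F − T = (-24, 25, 7).

(-24, 25, 7)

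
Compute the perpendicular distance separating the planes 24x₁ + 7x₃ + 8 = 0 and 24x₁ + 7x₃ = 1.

With common normal n = (24, 0, 7) (|n| = 25), the distance is |(-8) − 1|/|n| = 9/25.

9/25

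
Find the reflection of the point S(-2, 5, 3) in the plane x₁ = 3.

(8, 5, 3)

With n = (1, 0, 0), the signed offset is (n·S − 3)/|n|² = -5/1 = -5.
S' = S − 2t·n = (-2, 5, 3) − (-10)·(1, 0, 0) = (8, 5, 3).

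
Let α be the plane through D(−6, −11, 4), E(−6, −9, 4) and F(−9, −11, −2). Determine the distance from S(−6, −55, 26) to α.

DE = (0, 2, 0) and DF = (−3, 0, −6), so a normal is n = DE × DF = (−12, 0, 6).
Then n·(−6, −55, 26) − 96 = 132.
|n| = √(144 + 0 + 36) = 6√5, so the distance is |132|/(6√5) = 22/√5.

22/√5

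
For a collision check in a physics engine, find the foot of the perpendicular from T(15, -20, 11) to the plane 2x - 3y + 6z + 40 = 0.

(7, -8, -13)

The perpendicular from T has direction n = (2, -3, 6): r = (15, -20, 11) + μ(2, -3, 6).
Substitute into the plane: n·(T + μn) = -40 gives 156 + 49μ = -40, so μ = -4.
Foot = (15, -20, 11) + (-4)·(2, -3, 6) = (7, -8, -13).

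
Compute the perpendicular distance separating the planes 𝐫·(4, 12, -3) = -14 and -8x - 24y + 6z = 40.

6/13

Divide the second equation by -2 to match normals: 4x + 12y - 3z = -20.
With common normal n = (4, 12, -3) (|n| = 13), the distance is |(-14) − (-20)|/|n| = 6/13.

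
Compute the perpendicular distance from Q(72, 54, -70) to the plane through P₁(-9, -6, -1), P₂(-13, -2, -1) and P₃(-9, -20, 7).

P₁P₂ = (-4, 4, 0) and P₁P₃ = (0, -14, 8), so a normal is n = P₁P₂ × P₁P₃ = (32, 32, 56).
Then n·(72, 54, -70) - (-536) = 648.
|n| = √(1024 + 1024 + 3136) = 72, so the distance is |648|/72 = 9.

9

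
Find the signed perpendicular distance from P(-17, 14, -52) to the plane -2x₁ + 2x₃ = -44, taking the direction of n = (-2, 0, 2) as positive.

-13/√2

n·P − (-44) = -26.
|n| = 2√2, so the signed distance is -13/√2.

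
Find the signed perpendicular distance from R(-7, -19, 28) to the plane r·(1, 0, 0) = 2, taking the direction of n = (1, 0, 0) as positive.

n·R − 2 = -9.
|n| = 1, so the signed distance is -9/1 = -9.

-9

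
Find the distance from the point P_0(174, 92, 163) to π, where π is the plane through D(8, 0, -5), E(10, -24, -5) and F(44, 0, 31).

DE = (2, -24, 0) and DF = (36, 0, 36), so a normal is n = DE × DF = (-864, -72, 864).
Then n·(174, 92, 163) - (-11232) = -4896.
|n| = √(746496 + 5184 + 746496) = 1224, so the distance is |-4896|/1224 = 4.

4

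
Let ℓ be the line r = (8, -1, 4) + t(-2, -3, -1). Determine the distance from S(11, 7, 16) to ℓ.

√91

Direction vector d = (-2, -3, -1).
AP = (3, 8, 12), and AP × d = (28, -21, 7).
|AP × d|² = 1274 and |d|² = 14, so the distance is √(1274/14) = √91.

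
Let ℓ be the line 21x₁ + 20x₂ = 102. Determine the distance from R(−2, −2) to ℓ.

The normal to the line is n = (21, 20) with |n| = 29.
|n·R − 102| = |-82 − 102| = 184, so the distance is 184/29.

184/29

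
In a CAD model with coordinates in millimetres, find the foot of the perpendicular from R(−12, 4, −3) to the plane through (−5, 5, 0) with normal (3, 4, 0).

n = (3, 4, 0), |n|² = 25, and n·R − 5 = -25.
t = -25/25 = -1, so the foot is R − t·n = (−12, 4, −3) − (-1)·(3, 4, 0) = (−9, 8, −3).

(-9, 8, -3)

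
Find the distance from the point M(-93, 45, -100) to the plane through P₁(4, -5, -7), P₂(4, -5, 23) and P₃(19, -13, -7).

26/17

P₁P₂ = (0, 0, 30) and P₁P₃ = (15, -8, 0), so a normal is n = P₁P₂ × P₁P₃ = (240, 450, 0).
Then n·(-93, 45, -100) - (-1290) = -780.
|n| = √(57600 + 202500 + 0) = 510, so the distance is |-780|/510 = 26/17.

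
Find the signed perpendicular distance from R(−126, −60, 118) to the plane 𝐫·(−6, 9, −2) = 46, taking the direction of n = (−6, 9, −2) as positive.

n·R − 46 = -66.
|n| = 11, so the signed distance is -66/11 = -6.

-6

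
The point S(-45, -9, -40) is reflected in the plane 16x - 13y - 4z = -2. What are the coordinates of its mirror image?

(-13, -35, -48)

n = (16, -13, -4), |n|² = 441, n·S − (-2) = -441, so t = -441/441 = -1.
Foot F = S − (-1)·n = (-29, -22, -44); the reflection is 2F − S = (-13, -35, -48).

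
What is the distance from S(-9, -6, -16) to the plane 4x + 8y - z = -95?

3

n = (4, 8, -1); n·P − (-95) = 27; |n| = 9; distance = 27/9 = 3.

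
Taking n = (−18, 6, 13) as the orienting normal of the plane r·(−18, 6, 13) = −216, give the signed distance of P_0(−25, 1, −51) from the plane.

n·P_0 − (-216) = 9.
|n| = 23, so the signed distance is 9/23.

9/23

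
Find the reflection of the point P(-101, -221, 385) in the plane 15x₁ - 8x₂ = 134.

(-1927/17, -3645/17, 385)

n = (15, -8, 0), |n|² = 289, n·P − 134 = 119, so t = 119/289 = 7/17.
Foot F = P − (7/17)·n = (-1822/17, -3701/17, 385); the reflection is 2F − P = (-1927/17, -3645/17, 385).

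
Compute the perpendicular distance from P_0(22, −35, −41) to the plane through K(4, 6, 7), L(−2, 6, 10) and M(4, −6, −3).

29√70/70

KL = (−6, 0, 3) and KM = (0, −12, −10), so a normal is n = KL × KM = (36, −60, 72).
Then n·(22, −35, −41) − 288 = −348.
|n| = √(1296 + 3600 + 5184) = 12√70, so the distance is |-348|/(12√70) = 29√70/70.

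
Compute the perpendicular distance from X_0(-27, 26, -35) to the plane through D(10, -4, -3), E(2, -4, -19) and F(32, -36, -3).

2/7

DE = (-8, 0, -16) and DF = (22, -32, 0), so a normal is n = DE × DF = (-512, -352, 256).
Then n·(-27, 26, -35) - (-4480) = 192.
|n| = √(262144 + 123904 + 65536) = 672, so the distance is |192|/672 = 2/7.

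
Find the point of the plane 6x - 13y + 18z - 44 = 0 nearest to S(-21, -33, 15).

(-27, -20, -3)

n = (6, -13, 18), |n|² = 529, and n·S − 44 = 529.
t = 529/529 = 1, so the foot is S − t·n = (-21, -33, 15) − 1·(6, -13, 18) = (-27, -20, -3).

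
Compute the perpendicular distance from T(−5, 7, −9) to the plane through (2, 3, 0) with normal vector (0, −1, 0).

The plane has equation n·(r − (2, 3, 0)) = 0, i.e. n·r = -3.
Then n·(−5, 7, −9) − (−3) = −4.
|n| = √(0 + 1 + 0) = 1, so the distance is |-4|/1 = 4.

4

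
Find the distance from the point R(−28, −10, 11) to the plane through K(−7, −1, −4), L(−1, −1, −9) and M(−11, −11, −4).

3/√65

KL = (6, 0, −5) and KM = (−4, −10, 0), so a normal is n = KL × KM = (−50, 20, −60).
n = (−50, 20, −60); n·P − 570 = -30; |n| = 10√65; distance = 30/(10√65) = 3/√65.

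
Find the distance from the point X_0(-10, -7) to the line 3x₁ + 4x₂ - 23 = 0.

d = |3·(-10) + 4·(-7) − 23| / √(9 + 16) = |-81|/5 = 81/5.

81/5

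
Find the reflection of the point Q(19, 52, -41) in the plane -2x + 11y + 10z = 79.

(99/5, 238/5, -45)

n = (-2, 11, 10), |n|² = 225, n·Q − 79 = 45, so t = 45/225 = 1/5.
Foot F = Q − (1/5)·n = (97/5, 249/5, -43); the reflection is 2F − Q = (99/5, 238/5, -45).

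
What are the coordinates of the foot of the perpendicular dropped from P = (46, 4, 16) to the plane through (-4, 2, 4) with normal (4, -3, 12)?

n = (4, -3, 12), |n|² = 169, and n·P − 26 = 338.
t = 338/169 = 2, so the foot is P − t·n = (46, 4, 16) − 2·(4, -3, 12) = (38, 10, -8).

(38, 10, -8)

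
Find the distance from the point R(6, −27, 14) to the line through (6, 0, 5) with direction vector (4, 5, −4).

Direction vector d = (4, 5, −4).
AP = (0, −27, 9); AP·d = -171, |AP|² = 810, |d|² = 57.
distance² = |AP|² − (AP·d)²/|d|² = 810 − 29241/57 = 297, so the distance is 3√33.

3√33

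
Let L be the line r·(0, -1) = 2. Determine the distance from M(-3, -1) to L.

1

The normal to the line is n = (0, -1) with |n| = 1.
|n·M − 2| = |1 − 2| = 1, so the distance is 1/1 = 1.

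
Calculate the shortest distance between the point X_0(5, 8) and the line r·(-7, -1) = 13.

The normal to the line is n = (-7, -1) with |n| = 5√2.
|n·X_0 − 13| = |-43 − 13| = 56, so the distance is 56/(5√2) = 28√2/5.

28√2/5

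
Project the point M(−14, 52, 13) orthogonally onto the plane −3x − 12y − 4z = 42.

The perpendicular from M has direction n = (−3, −12, −4): r = (−14, 52, 13) + μ(−3, −12, −4).
Substitute into the plane: n·(M + μn) = 42 gives -634 + 169μ = 42, so μ = 4.
Foot = (−14, 52, 13) + 4·(−3, −12, −4) = (−26, 4, −3).

(-26, 4, -3)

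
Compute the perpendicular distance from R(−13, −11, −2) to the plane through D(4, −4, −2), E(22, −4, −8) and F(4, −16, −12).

DE = (18, 0, −6) and DF = (0, −12, −10), so a normal is n = DE × DF = (−72, 180, −216).
n = (−72, 180, −216); n·P − (-576) = -36; |n| = 36√65; distance = 36/(36√65) = √65/65.

√65/65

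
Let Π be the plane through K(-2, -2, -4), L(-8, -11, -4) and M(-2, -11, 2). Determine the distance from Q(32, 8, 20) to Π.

5√22/11

KL = (-6, -9, 0) and KM = (0, -9, 6), so a normal is n = KL × KM = (-54, 36, 54).
Then n·(32, 8, 20) - (-180) = -180.
|n| = √(2916 + 1296 + 2916) = 18√22, so the distance is |-180|/(18√22) = 5√22/11.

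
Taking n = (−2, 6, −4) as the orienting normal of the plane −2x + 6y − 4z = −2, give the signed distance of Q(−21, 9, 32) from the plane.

n·Q − (-2) = -30.
|n| = 2√14, so the signed distance is -15√14/14.

-15√14/14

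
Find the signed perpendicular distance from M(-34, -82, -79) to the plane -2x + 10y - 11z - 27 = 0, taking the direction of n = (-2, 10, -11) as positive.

6

n·M − 27 = 90.
|n| = 15, so the signed distance is 90/15 = 6.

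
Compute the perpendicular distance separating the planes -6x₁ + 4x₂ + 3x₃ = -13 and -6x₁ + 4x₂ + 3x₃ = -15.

2√61/61

With common normal n = (-6, 4, 3) (|n| = √61), the distance is |(-13) − (-15)|/|n| = 2/√61.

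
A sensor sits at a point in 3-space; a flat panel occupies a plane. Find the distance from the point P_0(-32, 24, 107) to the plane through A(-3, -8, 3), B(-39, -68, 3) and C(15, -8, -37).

28/25

AB = (-36, -60, 0) and AC = (18, 0, -40), so a normal is n = AB × AC = (2400, -1440, 1080).
Then n·(-32, 24, 107) - 7560 = -3360.
|n| = √(5760000 + 2073600 + 1166400) = 3000, so the distance is |-3360|/3000 = 28/25.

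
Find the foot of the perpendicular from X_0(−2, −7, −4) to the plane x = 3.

(3, -7, -4)

n = (1, 0, 0), |n|² = 1, and n·X_0 − 3 = -5.
t = -5/1 = -5, so the foot is X_0 − t·n = (−2, −7, −4) − (-5)·(1, 0, 0) = (3, −7, −4).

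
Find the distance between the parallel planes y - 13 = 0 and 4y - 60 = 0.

2

Divide the second equation by 4 to match normals: y = 15.
Both planes have normal n = (0, 1, 0), |n| = 1. Any point on the first plane is at distance |15 − 13|/|n| = 2/1 = 2 from the second.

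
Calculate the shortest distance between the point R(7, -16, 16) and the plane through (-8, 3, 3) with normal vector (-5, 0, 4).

The plane has equation n·(r − (-8, 3, 3)) = 0, i.e. n·r = 52.
Then n·(7, -16, 16) - 52 = -23.
|n| = √(25 + 0 + 16) = √41, so the distance is |-23|/√41 = 23√41/41.

23/√41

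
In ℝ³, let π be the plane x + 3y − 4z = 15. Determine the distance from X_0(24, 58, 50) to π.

17/√26

Normal vector n = (1, 3, −4), and n·(24, 58, 50) − 15 = −17.
|n| = √(1 + 9 + 16) = √26, so the distance is |-17|/√26 = 17/√26.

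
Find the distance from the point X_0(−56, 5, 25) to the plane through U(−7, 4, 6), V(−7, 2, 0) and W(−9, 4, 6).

16/√10

UV = (0, −2, −6) and UW = (−2, 0, 0), so a normal is n = UV × UW = (0, 12, −4).
Then n·(−56, 5, 25) − 24 = −64.
|n| = √(0 + 144 + 16) = 4√10, so the distance is |-64|/(4√10) = 8√10/5.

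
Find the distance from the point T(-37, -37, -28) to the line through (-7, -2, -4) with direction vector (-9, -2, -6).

3√85

Direction vector d = (-9, -2, -6).
AP = (-30, -35, -24); AP·d = 484, |AP|² = 2701, |d|² = 121.
distance² = |AP|² − (AP·d)²/|d|² = 2701 − 234256/121 = 765, so the distance is 3√85.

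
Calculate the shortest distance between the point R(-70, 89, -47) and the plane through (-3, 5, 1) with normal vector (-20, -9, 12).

8/25

The plane has equation n·(r − (-3, 5, 1)) = 0, i.e. n·r = 27.
Then n·(-70, 89, -47) - 27 = 8.
|n| = √(400 + 81 + 144) = 25, so the distance is |8|/25 = 8/25.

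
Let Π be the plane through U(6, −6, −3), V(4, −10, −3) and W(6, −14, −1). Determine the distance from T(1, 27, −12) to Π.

UV = (−2, −4, 0) and UW = (0, −8, 2), so a normal is n = UV × UW = (−8, 4, 16).
Then n·(1, 27, −12) − (−120) = 28.
|n| = √(64 + 16 + 256) = 4√21, so the distance is |28|/(4√21) = √21/3.

√21/3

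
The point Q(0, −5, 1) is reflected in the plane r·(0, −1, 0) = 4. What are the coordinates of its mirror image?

n = (0, −1, 0), |n|² = 1, n·Q − 4 = 1, so t = 1/1 = 1.
Foot F = Q − 1·n = (0, −4, 1); the reflection is 2F − Q = (0, −3, 1).

(0, -3, 1)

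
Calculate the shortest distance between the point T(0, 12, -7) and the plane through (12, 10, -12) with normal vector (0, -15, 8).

The plane has equation n·(r − (12, 10, -12)) = 0, i.e. n·r = -246.
n = (0, -15, 8); n·P − (-246) = 10; |n| = 17; distance = 10/17.

10/17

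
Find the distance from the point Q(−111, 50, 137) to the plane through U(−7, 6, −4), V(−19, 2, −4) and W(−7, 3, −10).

UV = (−12, −4, 0) and UW = (0, −3, −6), so a normal is n = UV × UW = (24, −72, 36).
Then n·(−111, 50, 137) − (−744) = −588.
|n| = √(576 + 5184 + 1296) = 84, so the distance is |-588|/84 = 7.

7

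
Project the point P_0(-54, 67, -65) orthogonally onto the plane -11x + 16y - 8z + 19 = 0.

(1, -13, -25)

n = (-11, 16, -8), |n|² = 441, and n·P_0 − (-19) = 2205.
t = 2205/441 = 5, so the foot is P_0 − t·n = (-54, 67, -65) − 5·(-11, 16, -8) = (1, -13, -25).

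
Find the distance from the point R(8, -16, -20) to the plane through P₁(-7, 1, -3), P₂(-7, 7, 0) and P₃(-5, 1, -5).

P₁P₂ = (0, 6, 3) and P₁P₃ = (2, 0, -2), so a normal is n = P₁P₂ × P₁P₃ = (-12, 6, -12).
n = (-12, 6, -12); n·P − 126 = -78; |n| = 18; distance = 78/18 = 13/3.

13/3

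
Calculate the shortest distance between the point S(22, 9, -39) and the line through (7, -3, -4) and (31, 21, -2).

A direction vector is d = (24, 24, 2).
AP = (15, 12, -35), and AP × d = (864, -870, 72).
|AP × d|² = 1508580 and |d|² = 1156, so the distance is √(1508580/1156) = √1305 = 3√145.

3√145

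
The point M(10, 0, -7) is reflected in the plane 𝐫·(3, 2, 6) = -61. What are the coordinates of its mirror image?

(4, -4, -19)

With n = (3, 2, 6), the signed offset is (n·M − (-61))/|n|² = 49/49 = 1.
M' = M − 2t·n = (10, 0, -7) − 2·(3, 2, 6) = (4, -4, -19).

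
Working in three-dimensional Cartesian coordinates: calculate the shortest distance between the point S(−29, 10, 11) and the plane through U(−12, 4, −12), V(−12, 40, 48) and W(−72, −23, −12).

UV = (0, 36, 60) and UW = (−60, −27, 0), so a normal is n = UV × UW = (1620, −3600, 2160).
Then n·(−29, 10, 11) − (−59760) = 540.
|n| = √(2624400 + 12960000 + 4665600) = 4500, so the distance is |540|/4500 = 3/25.

3/25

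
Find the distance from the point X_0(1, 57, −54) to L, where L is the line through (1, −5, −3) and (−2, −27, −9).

3√481

A direction vector is d = (−3, −22, −6).
AP = (0, 62, −51), and AP × d = (−1494, 153, 186).
|AP × d|² = 2290041 and |d|² = 529, so the distance is √(2290041/529) = √4329 = 3√481.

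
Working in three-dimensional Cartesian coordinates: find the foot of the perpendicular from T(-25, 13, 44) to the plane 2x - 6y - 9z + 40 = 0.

(-17, -11, 8)

The perpendicular from T has direction n = (2, -6, -9): r = (-25, 13, 44) + t(2, -6, -9).
Substitute into the plane: n·(T + tn) = -40 gives -524 + 121t = -40, so t = 4.
Foot = (-25, 13, 44) + 4·(2, -6, -9) = (-17, -11, 8).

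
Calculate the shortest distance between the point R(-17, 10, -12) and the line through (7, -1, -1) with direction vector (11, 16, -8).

√818

Direction vector d = (11, 16, -8).
AP = (-24, 11, -11), and AP × d = (88, -313, -505).
|AP × d|² = 360738 and |d|² = 441, so the distance is √(360738/441) = √818.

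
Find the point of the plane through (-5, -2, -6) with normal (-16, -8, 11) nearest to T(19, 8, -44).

The perpendicular from T has direction n = (-16, -8, 11): r = (19, 8, -44) + μ(-16, -8, 11).
Substitute into the plane: n·(T + μn) = 30 gives -852 + 441μ = 30, so μ = 2.
Foot = (19, 8, -44) + 2·(-16, -8, 11) = (-13, -8, -22).

(-13, -8, -22)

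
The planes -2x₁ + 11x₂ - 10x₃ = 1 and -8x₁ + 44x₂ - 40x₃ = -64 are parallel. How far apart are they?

17/15

Divide the second equation by 4 to match normals: -2x₁ + 11x₂ - 10x₃ = -16.
With common normal n = (-2, 11, -10) (|n| = 15), the distance is |1 − (-16)|/|n| = 17/15.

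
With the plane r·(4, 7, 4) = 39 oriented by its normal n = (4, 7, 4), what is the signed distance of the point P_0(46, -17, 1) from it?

n·P_0 − 39 = 30.
|n| = 9, so the signed distance is 30/9 = 10/3.

10/3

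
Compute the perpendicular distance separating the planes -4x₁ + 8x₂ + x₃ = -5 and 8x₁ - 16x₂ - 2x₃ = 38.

Divide the second equation by -2 to match normals: -4x₁ + 8x₂ + x₃ = -19.
With common normal n = (-4, 8, 1) (|n| = 9), the distance is |(-5) − (-19)|/|n| = 14/9.

14/9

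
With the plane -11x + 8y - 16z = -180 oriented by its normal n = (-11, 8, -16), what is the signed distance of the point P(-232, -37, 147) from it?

4

n·P − (-180) = 84.
|n| = 21, so the signed distance is 84/21 = 4.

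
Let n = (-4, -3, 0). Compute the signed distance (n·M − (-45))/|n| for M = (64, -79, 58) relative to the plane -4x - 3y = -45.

n·M − (-45) = 26.
|n| = 5, so the signed distance is 26/5.

26/5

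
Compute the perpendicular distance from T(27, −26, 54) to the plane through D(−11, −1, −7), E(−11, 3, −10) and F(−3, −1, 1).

17/√41

DE = (0, 4, −3) and DF = (8, 0, 8), so a normal is n = DE × DF = (32, −24, −32).
d = |32·27 + (-24)·(-26) + (-32)·54 − (-104)| / √(1024 + 576 + 1024) = |-136| / (8√41) = 17√41/41.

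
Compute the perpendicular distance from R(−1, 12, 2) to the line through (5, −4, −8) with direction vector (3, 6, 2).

Direction vector d = (3, 6, 2).
AP = (−6, 16, 10), and AP × d = (−28, 42, −84).
|AP × d|² = 9604 and |d|² = 49, so the distance is √(9604/49) = √196 = 14.

14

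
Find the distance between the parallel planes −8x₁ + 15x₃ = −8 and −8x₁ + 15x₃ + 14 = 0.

With common normal n = (−8, 0, 15) (|n| = 17), the distance is |(-8) − (-14)|/|n| = 6/17.

6/17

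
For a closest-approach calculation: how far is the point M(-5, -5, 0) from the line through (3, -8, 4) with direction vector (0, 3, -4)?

Direction vector d = (0, 3, -4).
AP = (-8, 3, -4); AP·d = 25, |AP|² = 89, |d|² = 25.
distance² = |AP|² − (AP·d)²/|d|² = 89 − 625/25 = 64, so the distance is 8.

8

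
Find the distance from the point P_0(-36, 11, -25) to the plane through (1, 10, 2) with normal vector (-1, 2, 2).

The plane has equation n·(r − (1, 10, 2)) = 0, i.e. n·r = 23.
Then n·(-36, 11, -25) - 23 = -15.
|n| = √(1 + 4 + 4) = 3, so the distance is |-15|/3 = 5.

5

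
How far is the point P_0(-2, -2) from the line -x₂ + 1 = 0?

The normal to the line is n = (0, -1) with |n| = 1.
|n·P_0 − (-1)| = |2 − (-1)| = 3, so the distance is 3/1 = 3.

3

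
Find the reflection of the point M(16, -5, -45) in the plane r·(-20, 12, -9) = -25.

n = (-20, 12, -9), |n|² = 625, n·M − (-25) = 50, so t = 50/625 = 2/25.
Foot F = M − (2/25)·n = (88/5, -149/25, -1107/25); the reflection is 2F − M = (96/5, -173/25, -1089/25).

(96/5, -173/25, -1089/25)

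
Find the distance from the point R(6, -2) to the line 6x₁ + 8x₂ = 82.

The normal to the line is n = (6, 8) with |n| = 10.
|n·R − 82| = |20 − 82| = 62, so the distance is 62/10 = 31/5.

31/5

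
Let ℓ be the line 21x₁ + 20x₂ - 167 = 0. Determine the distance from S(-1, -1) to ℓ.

The normal to the line is n = (21, 20) with |n| = 29.
|n·S − 167| = |-41 − 167| = 208, so the distance is 208/29.

208/29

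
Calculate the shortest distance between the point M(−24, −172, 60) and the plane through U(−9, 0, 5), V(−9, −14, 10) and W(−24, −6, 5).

UV = (0, −14, 5) and UW = (−15, −6, 0), so a normal is n = UV × UW = (30, −75, −210).
Then n·(−24, −172, 60) − (−1320) = 900.
|n| = √(900 + 5625 + 44100) = 225, so the distance is |900|/225 = 4.

4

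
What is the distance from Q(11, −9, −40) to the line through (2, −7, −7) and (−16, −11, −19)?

A direction vector is d = (−18, −4, −12).
AP = (9, −2, −33); AP·d = 242, |AP|² = 1174, |d|² = 484.
distance² = |AP|² − (AP·d)²/|d|² = 1174 − 58564/484 = 1053, so the distance is 9√13.

9√13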